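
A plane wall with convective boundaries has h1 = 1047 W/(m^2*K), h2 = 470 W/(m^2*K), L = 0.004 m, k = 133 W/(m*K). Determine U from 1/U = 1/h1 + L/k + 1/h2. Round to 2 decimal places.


1/U = 1/h1 + L/k + 1/h2
1/U = 1/1047 + 0.004/133 + 1/470
1/U = 0.0009551098 + 3.00752e-05 + 0.0021276596
1/U = 0.0031128446
U = 321.25 W/(m^2*K)


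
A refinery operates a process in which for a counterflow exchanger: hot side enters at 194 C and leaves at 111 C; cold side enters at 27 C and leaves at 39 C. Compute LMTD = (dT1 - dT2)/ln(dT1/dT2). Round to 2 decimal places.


dT1 = Th_in - Tc_out = 194 - 39 = 155
dT2 = Th_out - Tc_in = 111 - 27 = 84
LMTD = (dT1 - dT2) / ln(dT1/dT2)
LMTD = (155 - 84) / ln(155/84)
LMTD = 115.90 K


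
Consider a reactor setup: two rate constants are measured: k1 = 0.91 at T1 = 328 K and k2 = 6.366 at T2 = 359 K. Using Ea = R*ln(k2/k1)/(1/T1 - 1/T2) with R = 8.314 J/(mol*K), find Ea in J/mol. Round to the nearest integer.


Ea = R * ln(k2/k1) / (1/T1 - 1/T2)
ln(k2/k1) = ln(6.366/0.91) = 1.945282
1/T1 - 1/T2 = 1/328 - 1/359 = 0.000263265167
Ea = 8.314 * 1.945282 / 0.000263265167
Ea = 61433 J/mol


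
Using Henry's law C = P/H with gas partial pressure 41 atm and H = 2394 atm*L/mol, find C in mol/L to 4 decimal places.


C = P / H
C = 41 / 2394
C = 0.0171 mol/L


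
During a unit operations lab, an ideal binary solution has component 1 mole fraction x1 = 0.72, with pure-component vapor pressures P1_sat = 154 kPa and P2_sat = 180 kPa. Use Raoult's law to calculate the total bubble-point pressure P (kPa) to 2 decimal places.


P = x1*P1_sat + x2*P2_sat
x2 = 1 - x1 = 1 - 0.72 = 0.28
P = 0.72*154 + 0.28*180
P = 110.88 + 50.4
P = 161.28 kPa


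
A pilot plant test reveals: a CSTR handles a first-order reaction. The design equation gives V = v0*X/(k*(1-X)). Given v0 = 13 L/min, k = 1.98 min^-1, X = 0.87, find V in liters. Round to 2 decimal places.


V = v0 * X / (k * (1 - X))
V = 13 * 0.87 / (1.98 * (1 - 0.87))
V = 11.31 / (1.98 * 0.13)
V = 11.31 / 0.2574
V = 43.94 L


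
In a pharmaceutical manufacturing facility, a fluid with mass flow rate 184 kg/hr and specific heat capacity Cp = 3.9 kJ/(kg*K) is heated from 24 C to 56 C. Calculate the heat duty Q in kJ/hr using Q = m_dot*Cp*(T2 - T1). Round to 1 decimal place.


Q = m_dot * Cp * (T2 - T1)
Q = 184 * 3.9 * (56 - 24)
Q = 184 * 3.9 * 32
Q = 22963.2 kJ/hr


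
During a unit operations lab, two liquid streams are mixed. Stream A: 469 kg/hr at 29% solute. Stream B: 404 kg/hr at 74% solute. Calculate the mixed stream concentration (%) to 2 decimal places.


Mass balance on solute: F1*x1 + F2*x2 = F3*x3
F3 = F1 + F2 = 469 + 404 = 873 kg/hr
x3 = (F1*x1 + F2*x2)/F3
x3 = (469*0.29 + 404*0.74) / 873
x3 = 49.82%


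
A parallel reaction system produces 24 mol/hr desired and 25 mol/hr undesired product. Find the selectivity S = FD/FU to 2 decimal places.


S = desired product rate / undesired product rate
S = 24 / 25
S = 0.96


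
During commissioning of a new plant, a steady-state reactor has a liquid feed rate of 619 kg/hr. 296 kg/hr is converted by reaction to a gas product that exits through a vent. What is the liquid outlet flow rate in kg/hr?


Steady-state mass balance on the main outlet: F_out = F_in - F_removed
F_out = 619 - 296
F_out = 323 kg/hr


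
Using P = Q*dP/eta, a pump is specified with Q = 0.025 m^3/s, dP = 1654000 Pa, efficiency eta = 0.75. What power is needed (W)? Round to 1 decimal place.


P = Q * dP / eta
P = 0.025 * 1654000 / 0.75
P = 41350.0 / 0.75
P = 55133.3 W


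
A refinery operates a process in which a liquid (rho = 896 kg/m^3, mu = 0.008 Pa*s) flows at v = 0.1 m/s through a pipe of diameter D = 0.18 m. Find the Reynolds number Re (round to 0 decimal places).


Re = rho * v * D / mu
Re = 896 * 0.1 * 0.18 / 0.008
Re = 16.128 / 0.008
Re = 2016


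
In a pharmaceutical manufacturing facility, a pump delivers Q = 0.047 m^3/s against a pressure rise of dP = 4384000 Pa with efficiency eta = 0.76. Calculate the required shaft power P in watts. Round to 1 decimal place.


P = Q * dP / eta
P = 0.047 * 4384000 / 0.76
P = 206048.0 / 0.76
P = 271115.8 W


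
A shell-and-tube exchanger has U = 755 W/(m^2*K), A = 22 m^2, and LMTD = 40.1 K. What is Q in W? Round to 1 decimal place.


Q = U * A * LMTD
Q = 755 * 22 * 40.1
Q = 666061.0 W


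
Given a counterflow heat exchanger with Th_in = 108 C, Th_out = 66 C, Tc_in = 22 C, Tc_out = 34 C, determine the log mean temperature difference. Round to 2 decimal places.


dT1 = Th_in - Tc_out = 108 - 34 = 74
dT2 = Th_out - Tc_in = 66 - 22 = 44
LMTD = (dT1 - dT2) / ln(dT1/dT2)
LMTD = (74 - 44) / ln(74/44)
LMTD = 57.71 K


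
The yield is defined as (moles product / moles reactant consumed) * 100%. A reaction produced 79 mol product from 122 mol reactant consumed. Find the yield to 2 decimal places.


Yield = (moles product / moles consumed) * 100%
Yield = (79 / 122) * 100
Yield = 0.6475 * 100
Yield = 64.75%


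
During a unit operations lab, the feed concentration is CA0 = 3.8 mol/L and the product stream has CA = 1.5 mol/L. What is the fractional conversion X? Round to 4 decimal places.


X = (CA0 - CA) / CA0
X = (3.8 - 1.5) / 3.8
X = 2.3 / 3.8
X = 0.6053


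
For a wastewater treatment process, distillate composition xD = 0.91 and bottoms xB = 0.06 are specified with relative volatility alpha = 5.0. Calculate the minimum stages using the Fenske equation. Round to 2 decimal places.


N_min = ln((xD*(1-xB))/(xB*(1-xD))) / ln(alpha)
Numerator inside ln: 0.8554 / 0.0054 = 158.407407
ln(158.407407) = 5.06517
ln(alpha) = ln(5.0) = 1.609438
N_min = 5.06517 / 1.609438 = 3.15


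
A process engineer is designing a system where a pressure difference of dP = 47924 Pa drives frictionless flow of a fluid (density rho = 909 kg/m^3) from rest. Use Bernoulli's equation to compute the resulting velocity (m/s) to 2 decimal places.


v = sqrt(2*dP/rho)
v = sqrt(2*47924/909)
v = sqrt(105.443344)
v = 10.27 m/s


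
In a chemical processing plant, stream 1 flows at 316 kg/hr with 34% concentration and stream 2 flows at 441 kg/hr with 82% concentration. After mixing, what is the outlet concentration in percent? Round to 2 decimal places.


Mass balance on solute: F1*x1 + F2*x2 = F3*x3
F3 = F1 + F2 = 316 + 441 = 757 kg/hr
x3 = (F1*x1 + F2*x2)/F3
x3 = (316*0.34 + 441*0.82) / 757
x3 = 61.96%


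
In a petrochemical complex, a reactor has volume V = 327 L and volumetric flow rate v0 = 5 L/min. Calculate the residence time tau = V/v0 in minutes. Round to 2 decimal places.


tau = V / v0
tau = 327 / 5
tau = 65.40 min


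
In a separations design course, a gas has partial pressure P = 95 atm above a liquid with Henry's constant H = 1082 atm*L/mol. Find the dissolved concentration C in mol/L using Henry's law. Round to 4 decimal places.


C = P / H
C = 95 / 1082
C = 0.0878 mol/L


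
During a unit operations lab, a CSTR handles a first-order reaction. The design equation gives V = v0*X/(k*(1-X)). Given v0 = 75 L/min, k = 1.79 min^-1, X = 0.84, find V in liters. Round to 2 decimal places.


V = v0 * X / (k * (1 - X))
V = 75 * 0.84 / (1.79 * (1 - 0.84))
V = 63.0 / (1.79 * 0.16)
V = 63.0 / 0.2864
V = 219.97 L


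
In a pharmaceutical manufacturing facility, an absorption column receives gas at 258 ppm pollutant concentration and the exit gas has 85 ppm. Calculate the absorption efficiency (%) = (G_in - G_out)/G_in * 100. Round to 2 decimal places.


Efficiency = (G_in - G_out) / G_in * 100%
Efficiency = (258 - 85) / 258 * 100
Efficiency = 173 / 258 * 100
Efficiency = 67.05%


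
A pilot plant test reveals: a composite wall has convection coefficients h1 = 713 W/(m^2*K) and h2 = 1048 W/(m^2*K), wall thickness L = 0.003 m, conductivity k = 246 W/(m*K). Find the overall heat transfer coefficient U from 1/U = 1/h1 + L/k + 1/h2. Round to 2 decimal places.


1/U = 1/h1 + L/k + 1/h2
1/U = 1/713 + 0.003/246 + 1/1048
1/U = 0.0014025245 + 1.21951e-05 + 0.0009541985
1/U = 0.0023689181
U = 422.13 W/(m^2*K)


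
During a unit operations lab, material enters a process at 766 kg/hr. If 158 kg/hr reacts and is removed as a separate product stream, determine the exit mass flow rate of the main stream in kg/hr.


Steady-state mass balance on the main outlet: F_out = F_in - F_removed
F_out = 766 - 158
F_out = 608 kg/hr


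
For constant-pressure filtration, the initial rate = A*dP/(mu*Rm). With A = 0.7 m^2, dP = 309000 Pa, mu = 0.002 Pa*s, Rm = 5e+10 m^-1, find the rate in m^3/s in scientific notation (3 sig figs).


rate = A * dP / (mu * Rm)
rate = 0.7 * 309000 / (0.002 * 5e+10)
rate = 216300.0 / 1.000e+08
rate = 2.16e-03 m^3/s


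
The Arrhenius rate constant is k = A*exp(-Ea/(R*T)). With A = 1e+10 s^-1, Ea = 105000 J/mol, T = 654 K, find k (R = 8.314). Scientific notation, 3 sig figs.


k = A * exp(-Ea/(R*T))
k = 1e+10 * exp(-105000 / (8.314 * 654))
k = 1e+10 * exp(-19.310856)
k = 4.11e+01


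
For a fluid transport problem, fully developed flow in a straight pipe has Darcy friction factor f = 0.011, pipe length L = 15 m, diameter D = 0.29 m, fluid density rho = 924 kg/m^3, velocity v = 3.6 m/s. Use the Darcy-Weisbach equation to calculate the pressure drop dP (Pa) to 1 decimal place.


dP = f * (L/D) * (rho*v^2/2)
dP = 0.011 * (15/0.29) * (924*3.6^2/2)
L/D = 51.72413793
rho*v^2/2 = 924*12.96/2 = 5987.52
dP = 0.011 * 51.72413793 * 5987.52
dP = 3406.7 Pa


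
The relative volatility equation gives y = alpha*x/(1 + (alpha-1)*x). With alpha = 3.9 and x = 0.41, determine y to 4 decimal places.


y = alpha*x / (1 + (alpha-1)*x)
y = 3.9*0.41 / (1 + (3.9-1)*0.41)
y = 1.599 / (1 + 1.189)
y = 1.599 / 2.189
y = 0.7305


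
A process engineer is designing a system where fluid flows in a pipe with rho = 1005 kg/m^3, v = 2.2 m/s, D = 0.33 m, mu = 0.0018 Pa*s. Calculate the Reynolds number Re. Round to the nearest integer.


Re = rho * v * D / mu
Re = 1005 * 2.2 * 0.33 / 0.0018
Re = 729.63 / 0.0018
Re = 405350


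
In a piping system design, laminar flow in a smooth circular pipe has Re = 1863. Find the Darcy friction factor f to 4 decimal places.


f = 64 / Re
f = 64 / 1863
f = 0.0344


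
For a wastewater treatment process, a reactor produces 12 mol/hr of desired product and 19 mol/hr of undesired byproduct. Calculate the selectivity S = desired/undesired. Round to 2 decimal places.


S = desired product rate / undesired product rate
S = 12 / 19
S = 0.63


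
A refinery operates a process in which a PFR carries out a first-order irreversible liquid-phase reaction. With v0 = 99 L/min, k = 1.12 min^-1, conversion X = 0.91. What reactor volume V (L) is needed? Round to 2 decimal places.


V = (v0/k) * ln(1/(1-X))
V = (99/1.12) * ln(1/(1-0.91))
V = 88.392857 * ln(11.111111)
V = 88.392857 * 2.407946
V = 212.85 L


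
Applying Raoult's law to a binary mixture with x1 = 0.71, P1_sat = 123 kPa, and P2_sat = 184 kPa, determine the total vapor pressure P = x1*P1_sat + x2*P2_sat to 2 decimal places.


P = x1*P1_sat + x2*P2_sat
x2 = 1 - x1 = 1 - 0.71 = 0.29
P = 0.71*123 + 0.29*184
P = 87.33 + 53.36
P = 140.69 kPa


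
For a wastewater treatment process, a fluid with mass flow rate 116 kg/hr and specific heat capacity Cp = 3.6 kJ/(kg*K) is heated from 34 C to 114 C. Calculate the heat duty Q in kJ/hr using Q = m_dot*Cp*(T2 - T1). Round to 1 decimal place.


Q = m_dot * Cp * (T2 - T1)
Q = 116 * 3.6 * (114 - 34)
Q = 116 * 3.6 * 80
Q = 33408.0 kJ/hr


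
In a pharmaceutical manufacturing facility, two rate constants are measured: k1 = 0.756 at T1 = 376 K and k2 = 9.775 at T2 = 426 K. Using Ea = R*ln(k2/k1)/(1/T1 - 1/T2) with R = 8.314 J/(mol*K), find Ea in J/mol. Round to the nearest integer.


Ea = R * ln(k2/k1) / (1/T1 - 1/T2)
ln(k2/k1) = ln(9.775/0.756) = 2.559542
1/T1 - 1/T2 = 1/376 - 1/426 = 0.000312156628
Ea = 8.314 * 2.559542 / 0.000312156628
Ea = 68171 J/mol


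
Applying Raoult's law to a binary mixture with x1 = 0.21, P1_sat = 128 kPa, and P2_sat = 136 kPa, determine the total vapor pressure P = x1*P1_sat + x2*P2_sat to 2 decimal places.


P = x1*P1_sat + x2*P2_sat
x2 = 1 - x1 = 1 - 0.21 = 0.79
P = 0.21*128 + 0.79*136
P = 26.88 + 107.44
P = 134.32 kPa


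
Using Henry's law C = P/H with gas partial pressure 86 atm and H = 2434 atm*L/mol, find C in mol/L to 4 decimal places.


C = P / H
C = 86 / 2434
C = 0.0353 mol/L


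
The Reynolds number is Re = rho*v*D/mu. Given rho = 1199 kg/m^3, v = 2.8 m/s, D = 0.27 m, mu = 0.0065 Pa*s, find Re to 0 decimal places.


Re = rho * v * D / mu
Re = 1199 * 2.8 * 0.27 / 0.0065
Re = 906.444 / 0.0065
Re = 139453


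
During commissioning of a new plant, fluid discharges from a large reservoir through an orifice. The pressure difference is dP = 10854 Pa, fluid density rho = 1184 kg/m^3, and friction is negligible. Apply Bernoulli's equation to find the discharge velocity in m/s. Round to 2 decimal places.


v = sqrt(2*dP/rho)
v = sqrt(2*10854/1184)
v = sqrt(18.334459)
v = 4.28 m/s


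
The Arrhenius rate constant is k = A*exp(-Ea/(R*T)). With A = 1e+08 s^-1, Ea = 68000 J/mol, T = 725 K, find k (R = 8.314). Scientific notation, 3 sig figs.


k = A * exp(-Ea/(R*T))
k = 1e+08 * exp(-68000 / (8.314 * 725))
k = 1e+08 * exp(-11.281345)
k = 1.26e+03


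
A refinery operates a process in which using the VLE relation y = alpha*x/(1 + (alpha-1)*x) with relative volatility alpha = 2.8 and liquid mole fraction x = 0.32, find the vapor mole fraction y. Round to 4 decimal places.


y = alpha*x / (1 + (alpha-1)*x)
y = 2.8*0.32 / (1 + (2.8-1)*0.32)
y = 0.896 / (1 + 0.576)
y = 0.896 / 1.576
y = 0.5685


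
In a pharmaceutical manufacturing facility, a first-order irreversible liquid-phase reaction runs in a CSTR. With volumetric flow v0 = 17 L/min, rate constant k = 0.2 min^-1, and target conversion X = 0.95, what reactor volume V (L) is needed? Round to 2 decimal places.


V = v0 * X / (k * (1 - X))
V = 17 * 0.95 / (0.2 * (1 - 0.95))
V = 16.15 / (0.2 * 0.05)
V = 16.15 / 0.01
V = 1615.00 L


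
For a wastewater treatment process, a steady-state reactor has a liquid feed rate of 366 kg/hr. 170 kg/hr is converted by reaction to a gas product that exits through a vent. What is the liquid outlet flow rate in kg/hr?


Steady-state mass balance on the main outlet: F_out = F_in - F_removed
F_out = 366 - 170
F_out = 196 kg/hr


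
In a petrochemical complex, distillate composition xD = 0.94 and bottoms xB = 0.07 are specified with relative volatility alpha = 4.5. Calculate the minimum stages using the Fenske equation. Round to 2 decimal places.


N_min = ln((xD*(1-xB))/(xB*(1-xD))) / ln(alpha)
Numerator inside ln: 0.8742 / 0.0042 = 208.142857
ln(208.142857) = 5.338225
ln(alpha) = ln(4.5) = 1.504077
N_min = 5.338225 / 1.504077 = 3.55


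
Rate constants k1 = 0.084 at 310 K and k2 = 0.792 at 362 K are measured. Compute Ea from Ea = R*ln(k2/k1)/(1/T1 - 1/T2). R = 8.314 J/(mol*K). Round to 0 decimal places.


Ea = R * ln(k2/k1) / (1/T1 - 1/T2)
ln(k2/k1) = ln(0.792/0.084) = 2.2437446
1/T1 - 1/T2 = 1/310 - 1/362 = 0.000463375512
Ea = 8.314 * 2.2437446 / 0.000463375512
Ea = 40258 J/mol


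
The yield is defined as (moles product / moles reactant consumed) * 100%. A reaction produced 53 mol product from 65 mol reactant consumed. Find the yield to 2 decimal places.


Yield = (moles product / moles consumed) * 100%
Yield = (53 / 65) * 100
Yield = 0.8154 * 100
Yield = 81.54%


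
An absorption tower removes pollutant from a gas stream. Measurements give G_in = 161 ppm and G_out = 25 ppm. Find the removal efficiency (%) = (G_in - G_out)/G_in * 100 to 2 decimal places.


Efficiency = (G_in - G_out) / G_in * 100%
Efficiency = (161 - 25) / 161 * 100
Efficiency = 136 / 161 * 100
Efficiency = 84.47%


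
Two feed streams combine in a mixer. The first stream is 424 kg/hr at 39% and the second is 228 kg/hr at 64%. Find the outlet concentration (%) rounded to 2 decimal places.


Mass balance on solute: F1*x1 + F2*x2 = F3*x3
F3 = F1 + F2 = 424 + 228 = 652 kg/hr
x3 = (F1*x1 + F2*x2)/F3
x3 = (424*0.39 + 228*0.64) / 652
x3 = 47.74%


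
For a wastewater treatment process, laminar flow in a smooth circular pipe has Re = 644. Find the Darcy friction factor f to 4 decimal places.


f = 64 / Re
f = 64 / 644
f = 0.0994


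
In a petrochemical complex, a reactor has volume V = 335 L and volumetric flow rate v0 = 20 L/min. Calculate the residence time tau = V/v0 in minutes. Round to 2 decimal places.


tau = V / v0
tau = 335 / 20
tau = 16.75 min


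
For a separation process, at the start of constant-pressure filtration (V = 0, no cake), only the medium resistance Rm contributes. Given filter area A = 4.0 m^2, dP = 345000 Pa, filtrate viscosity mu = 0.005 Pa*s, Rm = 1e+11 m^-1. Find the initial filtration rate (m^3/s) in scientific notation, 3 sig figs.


rate = A * dP / (mu * Rm)
rate = 4.0 * 345000 / (0.005 * 1e+11)
rate = 1380000.0 / 5.000e+08
rate = 2.76e-03 m^3/s


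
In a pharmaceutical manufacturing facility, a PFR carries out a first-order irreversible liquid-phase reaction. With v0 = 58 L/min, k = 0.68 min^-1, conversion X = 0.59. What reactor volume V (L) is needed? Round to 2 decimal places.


V = (v0/k) * ln(1/(1-X))
V = (58/0.68) * ln(1/(1-0.59))
V = 85.294118 * ln(2.439024)
V = 85.294118 * 0.891598
V = 76.05 L


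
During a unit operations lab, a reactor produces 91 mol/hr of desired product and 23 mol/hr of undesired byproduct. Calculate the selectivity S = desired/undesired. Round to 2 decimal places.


S = desired product rate / undesired product rate
S = 91 / 23
S = 3.96


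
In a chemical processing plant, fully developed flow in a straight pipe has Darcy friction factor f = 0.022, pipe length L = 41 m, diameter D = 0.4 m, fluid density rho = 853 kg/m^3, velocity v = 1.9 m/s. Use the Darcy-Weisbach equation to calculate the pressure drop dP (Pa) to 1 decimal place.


dP = f * (L/D) * (rho*v^2/2)
dP = 0.022 * (41/0.4) * (853*1.9^2/2)
L/D = 102.5
rho*v^2/2 = 853*3.61/2 = 1539.665
dP = 0.022 * 102.5 * 1539.665
dP = 3471.9 Pa


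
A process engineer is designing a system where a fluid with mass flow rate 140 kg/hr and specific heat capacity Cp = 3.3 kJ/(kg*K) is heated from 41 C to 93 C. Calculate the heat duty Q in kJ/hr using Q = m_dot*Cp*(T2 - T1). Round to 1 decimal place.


Q = m_dot * Cp * (T2 - T1)
Q = 140 * 3.3 * (93 - 41)
Q = 140 * 3.3 * 52
Q = 24024.0 kJ/hr


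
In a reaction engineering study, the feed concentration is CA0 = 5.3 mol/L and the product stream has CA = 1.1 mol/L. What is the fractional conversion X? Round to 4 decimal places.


X = (CA0 - CA) / CA0
X = (5.3 - 1.1) / 5.3
X = 4.2 / 5.3
X = 0.7925


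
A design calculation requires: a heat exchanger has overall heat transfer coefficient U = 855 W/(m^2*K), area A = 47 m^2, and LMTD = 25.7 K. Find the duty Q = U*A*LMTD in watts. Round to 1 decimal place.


Q = U * A * LMTD
Q = 855 * 47 * 25.7
Q = 1032754.5 W


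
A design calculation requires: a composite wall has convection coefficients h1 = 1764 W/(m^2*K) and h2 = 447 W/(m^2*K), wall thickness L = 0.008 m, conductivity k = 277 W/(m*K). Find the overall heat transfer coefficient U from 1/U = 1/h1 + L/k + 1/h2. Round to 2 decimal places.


1/U = 1/h1 + L/k + 1/h2
1/U = 1/1764 + 0.008/277 + 1/447
1/U = 0.0005668934 + 2.88809e-05 + 0.0022371365
1/U = 0.0028329108
U = 352.99 W/(m^2*K)


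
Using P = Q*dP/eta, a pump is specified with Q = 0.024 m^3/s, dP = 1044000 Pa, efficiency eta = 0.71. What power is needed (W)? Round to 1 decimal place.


P = Q * dP / eta
P = 0.024 * 1044000 / 0.71
P = 25056.0 / 0.71
P = 35290.1 W


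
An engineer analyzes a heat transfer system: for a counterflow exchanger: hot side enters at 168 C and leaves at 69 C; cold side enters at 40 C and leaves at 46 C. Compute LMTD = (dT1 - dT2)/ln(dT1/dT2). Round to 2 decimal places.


dT1 = Th_in - Tc_out = 168 - 46 = 122
dT2 = Th_out - Tc_in = 69 - 40 = 29
LMTD = (dT1 - dT2) / ln(dT1/dT2)
LMTD = (122 - 29) / ln(122/29)
LMTD = 64.73 K


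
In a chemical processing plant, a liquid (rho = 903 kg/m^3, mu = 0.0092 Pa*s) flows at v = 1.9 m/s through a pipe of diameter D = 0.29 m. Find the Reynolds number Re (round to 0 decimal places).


Re = rho * v * D / mu
Re = 903 * 1.9 * 0.29 / 0.0092
Re = 497.553 / 0.0092
Re = 54082


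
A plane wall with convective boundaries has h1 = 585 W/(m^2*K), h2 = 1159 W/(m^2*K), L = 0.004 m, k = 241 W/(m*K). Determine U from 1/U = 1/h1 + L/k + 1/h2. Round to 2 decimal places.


1/U = 1/h1 + L/k + 1/h2
1/U = 1/585 + 0.004/241 + 1/1159
1/U = 0.0017094017 + 1.65975e-05 + 0.0008628128
1/U = 0.002588812
U = 386.28 W/(m^2*K)


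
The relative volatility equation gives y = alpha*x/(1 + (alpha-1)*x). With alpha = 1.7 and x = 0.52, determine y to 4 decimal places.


y = alpha*x / (1 + (alpha-1)*x)
y = 1.7*0.52 / (1 + (1.7-1)*0.52)
y = 0.884 / (1 + 0.364)
y = 0.884 / 1.364
y = 0.6481


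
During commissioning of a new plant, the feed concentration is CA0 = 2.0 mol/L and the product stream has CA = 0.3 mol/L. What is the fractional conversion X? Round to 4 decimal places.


X = (CA0 - CA) / CA0
X = (2.0 - 0.3) / 2.0
X = 1.7 / 2.0
X = 0.8500


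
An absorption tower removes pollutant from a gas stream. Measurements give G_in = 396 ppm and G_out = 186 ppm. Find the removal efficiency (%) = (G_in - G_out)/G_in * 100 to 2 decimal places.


Efficiency = (G_in - G_out) / G_in * 100%
Efficiency = (396 - 186) / 396 * 100
Efficiency = 210 / 396 * 100
Efficiency = 53.03%


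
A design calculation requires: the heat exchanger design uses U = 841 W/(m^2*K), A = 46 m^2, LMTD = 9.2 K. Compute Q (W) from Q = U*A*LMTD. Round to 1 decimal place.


Q = U * A * LMTD
Q = 841 * 46 * 9.2
Q = 355911.2 W


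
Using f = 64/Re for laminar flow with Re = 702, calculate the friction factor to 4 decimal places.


f = 64 / Re
f = 64 / 702
f = 0.0912


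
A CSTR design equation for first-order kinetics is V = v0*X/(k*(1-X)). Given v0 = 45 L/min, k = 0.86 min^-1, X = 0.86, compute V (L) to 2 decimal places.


V = v0 * X / (k * (1 - X))
V = 45 * 0.86 / (0.86 * (1 - 0.86))
V = 38.7 / (0.86 * 0.14)
V = 38.7 / 0.1204
V = 321.43 L


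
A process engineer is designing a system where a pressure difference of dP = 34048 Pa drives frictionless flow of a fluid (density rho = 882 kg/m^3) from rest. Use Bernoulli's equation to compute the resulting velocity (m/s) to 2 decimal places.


v = sqrt(2*dP/rho)
v = sqrt(2*34048/882)
v = sqrt(77.206349)
v = 8.79 m/s


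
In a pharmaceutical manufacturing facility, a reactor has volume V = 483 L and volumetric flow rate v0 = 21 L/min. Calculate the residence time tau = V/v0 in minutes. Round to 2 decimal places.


tau = V / v0
tau = 483 / 21
tau = 23.00 min


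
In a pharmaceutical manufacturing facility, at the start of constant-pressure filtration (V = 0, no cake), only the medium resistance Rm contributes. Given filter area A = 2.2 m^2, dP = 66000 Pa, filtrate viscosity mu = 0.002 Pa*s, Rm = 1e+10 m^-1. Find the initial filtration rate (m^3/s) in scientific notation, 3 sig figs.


rate = A * dP / (mu * Rm)
rate = 2.2 * 66000 / (0.002 * 1e+10)
rate = 145200.0 / 2.000e+07
rate = 7.26e-03 m^3/s


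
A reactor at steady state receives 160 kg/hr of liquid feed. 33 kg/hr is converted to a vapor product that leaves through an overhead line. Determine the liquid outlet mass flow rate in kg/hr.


Steady-state mass balance on the main outlet: F_out = F_in - F_removed
F_out = 160 - 33
F_out = 127 kg/hr


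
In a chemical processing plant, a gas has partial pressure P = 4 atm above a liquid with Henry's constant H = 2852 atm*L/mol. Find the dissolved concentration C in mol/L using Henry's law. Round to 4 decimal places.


C = P / H
C = 4 / 2852
C = 0.0014 mol/L


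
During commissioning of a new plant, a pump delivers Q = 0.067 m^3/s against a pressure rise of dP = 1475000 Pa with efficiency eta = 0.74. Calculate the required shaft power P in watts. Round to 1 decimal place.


P = Q * dP / eta
P = 0.067 * 1475000 / 0.74
P = 98825.0 / 0.74
P = 133547.3 W


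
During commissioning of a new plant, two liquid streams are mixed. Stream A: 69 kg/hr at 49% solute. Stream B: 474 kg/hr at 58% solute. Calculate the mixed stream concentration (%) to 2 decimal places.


Mass balance on solute: F1*x1 + F2*x2 = F3*x3
F3 = F1 + F2 = 69 + 474 = 543 kg/hr
x3 = (F1*x1 + F2*x2)/F3
x3 = (69*0.49 + 474*0.58) / 543
x3 = 56.86%


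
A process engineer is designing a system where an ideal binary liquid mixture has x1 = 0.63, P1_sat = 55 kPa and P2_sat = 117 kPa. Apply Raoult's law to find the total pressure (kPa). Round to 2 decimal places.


P = x1*P1_sat + x2*P2_sat
x2 = 1 - x1 = 1 - 0.63 = 0.37
P = 0.63*55 + 0.37*117
P = 34.65 + 43.29
P = 77.94 kPa


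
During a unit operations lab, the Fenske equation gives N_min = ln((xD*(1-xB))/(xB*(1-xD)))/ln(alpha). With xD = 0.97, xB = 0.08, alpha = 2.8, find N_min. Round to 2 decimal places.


N_min = ln((xD*(1-xB))/(xB*(1-xD))) / ln(alpha)
Numerator inside ln: 0.8924 / 0.0024 = 371.833333
ln(371.833333) = 5.918446
ln(alpha) = ln(2.8) = 1.029619
N_min = 5.918446 / 1.029619 = 5.75


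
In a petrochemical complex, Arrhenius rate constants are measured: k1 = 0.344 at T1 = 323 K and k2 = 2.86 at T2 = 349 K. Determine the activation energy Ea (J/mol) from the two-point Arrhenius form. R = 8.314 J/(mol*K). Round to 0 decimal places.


Ea = R * ln(k2/k1) / (1/T1 - 1/T2)
ln(k2/k1) = ln(2.86/0.344) = 2.1179352
1/T1 - 1/T2 = 1/323 - 1/349 = 0.000230645719
Ea = 8.314 * 2.1179352 / 0.000230645719
Ea = 76344 J/mol


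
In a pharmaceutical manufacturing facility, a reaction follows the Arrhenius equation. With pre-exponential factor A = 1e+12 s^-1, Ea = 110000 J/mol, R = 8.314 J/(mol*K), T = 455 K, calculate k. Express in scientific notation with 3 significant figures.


k = A * exp(-Ea/(R*T))
k = 1e+12 * exp(-110000 / (8.314 * 455))
k = 1e+12 * exp(-29.078451)
k = 2.35e-01


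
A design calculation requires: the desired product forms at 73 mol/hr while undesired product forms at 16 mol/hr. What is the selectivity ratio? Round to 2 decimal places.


S = desired product rate / undesired product rate
S = 73 / 16
S = 4.56


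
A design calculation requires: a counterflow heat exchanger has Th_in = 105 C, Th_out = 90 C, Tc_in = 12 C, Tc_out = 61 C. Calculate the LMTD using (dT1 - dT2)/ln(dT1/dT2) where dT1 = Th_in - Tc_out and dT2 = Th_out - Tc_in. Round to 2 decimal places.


dT1 = Th_in - Tc_out = 105 - 61 = 44
dT2 = Th_out - Tc_in = 90 - 12 = 78
LMTD = (dT1 - dT2) / ln(dT1/dT2)
LMTD = (44 - 78) / ln(44/78)
LMTD = 59.39 K


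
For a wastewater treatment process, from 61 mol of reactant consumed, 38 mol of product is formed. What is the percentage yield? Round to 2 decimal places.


Yield = (moles product / moles consumed) * 100%
Yield = (38 / 61) * 100
Yield = 0.623 * 100
Yield = 62.30%


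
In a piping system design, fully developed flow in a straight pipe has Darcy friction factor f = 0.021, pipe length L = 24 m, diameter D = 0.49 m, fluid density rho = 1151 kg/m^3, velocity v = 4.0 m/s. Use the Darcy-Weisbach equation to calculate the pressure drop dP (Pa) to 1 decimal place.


dP = f * (L/D) * (rho*v^2/2)
dP = 0.021 * (24/0.49) * (1151*4.0^2/2)
L/D = 48.97959184
rho*v^2/2 = 1151*16.0/2 = 9208.0
dP = 0.021 * 48.97959184 * 9208.0
dP = 9471.1 Pa


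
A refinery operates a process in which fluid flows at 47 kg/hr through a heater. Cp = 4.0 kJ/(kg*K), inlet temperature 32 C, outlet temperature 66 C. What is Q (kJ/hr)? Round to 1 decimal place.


Q = m_dot * Cp * (T2 - T1)
Q = 47 * 4.0 * (66 - 32)
Q = 47 * 4.0 * 34
Q = 6392.0 kJ/hr


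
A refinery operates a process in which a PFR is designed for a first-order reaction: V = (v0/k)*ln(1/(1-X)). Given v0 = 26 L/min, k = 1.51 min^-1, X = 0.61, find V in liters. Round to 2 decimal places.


V = (v0/k) * ln(1/(1-X))
V = (26/1.51) * ln(1/(1-0.61))
V = 17.218543 * ln(2.564103)
V = 17.218543 * 0.941609
V = 16.21 L


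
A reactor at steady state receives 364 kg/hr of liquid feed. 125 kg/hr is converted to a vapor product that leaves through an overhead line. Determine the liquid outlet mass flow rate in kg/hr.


Steady-state mass balance on the main outlet: F_out = F_in - F_removed
F_out = 364 - 125
F_out = 239 kg/hr


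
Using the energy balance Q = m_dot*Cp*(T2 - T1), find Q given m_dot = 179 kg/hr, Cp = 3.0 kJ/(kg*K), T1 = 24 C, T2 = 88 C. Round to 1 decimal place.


Q = m_dot * Cp * (T2 - T1)
Q = 179 * 3.0 * (88 - 24)
Q = 179 * 3.0 * 64
Q = 34368.0 kJ/hr


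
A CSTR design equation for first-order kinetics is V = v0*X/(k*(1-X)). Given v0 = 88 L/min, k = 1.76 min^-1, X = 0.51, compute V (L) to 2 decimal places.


V = v0 * X / (k * (1 - X))
V = 88 * 0.51 / (1.76 * (1 - 0.51))
V = 44.88 / (1.76 * 0.49)
V = 44.88 / 0.8624
V = 52.04 L


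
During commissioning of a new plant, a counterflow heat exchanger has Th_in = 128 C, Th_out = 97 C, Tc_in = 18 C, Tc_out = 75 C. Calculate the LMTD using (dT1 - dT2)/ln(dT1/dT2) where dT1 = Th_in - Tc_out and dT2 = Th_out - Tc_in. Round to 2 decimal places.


dT1 = Th_in - Tc_out = 128 - 75 = 53
dT2 = Th_out - Tc_in = 97 - 18 = 79
LMTD = (dT1 - dT2) / ln(dT1/dT2)
LMTD = (53 - 79) / ln(53/79)
LMTD = 65.14 K


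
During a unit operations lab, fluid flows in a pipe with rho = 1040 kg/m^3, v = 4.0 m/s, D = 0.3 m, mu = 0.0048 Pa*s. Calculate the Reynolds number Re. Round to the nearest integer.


Re = rho * v * D / mu
Re = 1040 * 4.0 * 0.3 / 0.0048
Re = 1248.0 / 0.0048
Re = 260000


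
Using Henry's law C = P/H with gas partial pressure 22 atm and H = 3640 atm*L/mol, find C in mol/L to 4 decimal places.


C = P / H
C = 22 / 3640
C = 0.0060 mol/L


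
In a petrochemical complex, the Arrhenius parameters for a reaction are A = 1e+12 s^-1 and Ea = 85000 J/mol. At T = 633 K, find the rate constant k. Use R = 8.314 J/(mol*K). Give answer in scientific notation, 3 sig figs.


k = A * exp(-Ea/(R*T))
k = 1e+12 * exp(-85000 / (8.314 * 633))
k = 1e+12 * exp(-16.151215)
k = 9.67e+04


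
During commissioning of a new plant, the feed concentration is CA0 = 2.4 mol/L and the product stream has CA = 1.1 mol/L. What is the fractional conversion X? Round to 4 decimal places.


X = (CA0 - CA) / CA0
X = (2.4 - 1.1) / 2.4
X = 1.3 / 2.4
X = 0.5417


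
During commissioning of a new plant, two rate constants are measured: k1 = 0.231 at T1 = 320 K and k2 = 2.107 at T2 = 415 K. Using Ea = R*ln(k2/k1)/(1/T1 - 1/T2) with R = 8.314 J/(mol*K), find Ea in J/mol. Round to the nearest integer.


Ea = R * ln(k2/k1) / (1/T1 - 1/T2)
ln(k2/k1) = ln(2.107/0.231) = 2.2106027
1/T1 - 1/T2 = 1/320 - 1/415 = 0.000715361446
Ea = 8.314 * 2.2106027 / 0.000715361446
Ea = 25692 J/mol


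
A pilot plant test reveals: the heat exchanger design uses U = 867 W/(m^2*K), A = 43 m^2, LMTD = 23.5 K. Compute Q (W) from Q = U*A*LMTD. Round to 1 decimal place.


Q = U * A * LMTD
Q = 867 * 43 * 23.5
Q = 876103.5 W


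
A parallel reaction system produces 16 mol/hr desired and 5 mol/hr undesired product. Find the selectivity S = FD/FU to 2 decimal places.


S = desired product rate / undesired product rate
S = 16 / 5
S = 3.20


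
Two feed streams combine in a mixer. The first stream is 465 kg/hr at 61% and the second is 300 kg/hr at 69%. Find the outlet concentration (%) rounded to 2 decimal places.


Mass balance on solute: F1*x1 + F2*x2 = F3*x3
F3 = F1 + F2 = 465 + 300 = 765 kg/hr
x3 = (F1*x1 + F2*x2)/F3
x3 = (465*0.61 + 300*0.69) / 765
x3 = 64.14%


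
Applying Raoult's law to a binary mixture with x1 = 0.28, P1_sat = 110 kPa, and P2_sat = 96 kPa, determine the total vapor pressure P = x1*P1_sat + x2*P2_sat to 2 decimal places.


P = x1*P1_sat + x2*P2_sat
x2 = 1 - x1 = 1 - 0.28 = 0.72
P = 0.28*110 + 0.72*96
P = 30.8 + 69.12
P = 99.92 kPa


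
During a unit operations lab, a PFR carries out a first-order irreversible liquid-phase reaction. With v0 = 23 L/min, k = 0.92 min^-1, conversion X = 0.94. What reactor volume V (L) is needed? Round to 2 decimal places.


V = (v0/k) * ln(1/(1-X))
V = (23/0.92) * ln(1/(1-0.94))
V = 25.0 * ln(16.666667)
V = 25.0 * 2.813411
V = 70.34 L


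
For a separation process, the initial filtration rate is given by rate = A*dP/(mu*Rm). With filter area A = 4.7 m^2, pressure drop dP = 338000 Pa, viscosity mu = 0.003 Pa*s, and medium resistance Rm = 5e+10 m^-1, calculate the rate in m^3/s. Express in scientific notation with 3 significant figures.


rate = A * dP / (mu * Rm)
rate = 4.7 * 338000 / (0.003 * 5e+10)
rate = 1588600.0 / 1.500e+08
rate = 1.06e-02 m^3/s


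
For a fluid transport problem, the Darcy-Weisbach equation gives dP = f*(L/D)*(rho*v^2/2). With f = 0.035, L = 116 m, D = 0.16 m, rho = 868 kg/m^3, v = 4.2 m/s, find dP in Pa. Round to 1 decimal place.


dP = f * (L/D) * (rho*v^2/2)
dP = 0.035 * (116/0.16) * (868*4.2^2/2)
L/D = 725.0
rho*v^2/2 = 868*17.64/2 = 7655.76
dP = 0.035 * 725.0 * 7655.76
dP = 194264.9 Pa


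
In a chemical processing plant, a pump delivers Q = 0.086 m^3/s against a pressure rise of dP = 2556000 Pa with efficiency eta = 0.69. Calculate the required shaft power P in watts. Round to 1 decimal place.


P = Q * dP / eta
P = 0.086 * 2556000 / 0.69
P = 219816.0 / 0.69
P = 318573.9 W


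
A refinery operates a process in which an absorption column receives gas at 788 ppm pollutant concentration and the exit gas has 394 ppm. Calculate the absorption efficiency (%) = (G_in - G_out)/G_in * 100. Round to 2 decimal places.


Efficiency = (G_in - G_out) / G_in * 100%
Efficiency = (788 - 394) / 788 * 100
Efficiency = 394 / 788 * 100
Efficiency = 50.00%


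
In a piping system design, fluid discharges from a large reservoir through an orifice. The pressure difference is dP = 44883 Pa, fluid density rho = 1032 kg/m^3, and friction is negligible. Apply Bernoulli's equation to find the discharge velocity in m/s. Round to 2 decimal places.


v = sqrt(2*dP/rho)
v = sqrt(2*44883/1032)
v = sqrt(86.982558)
v = 9.33 m/s


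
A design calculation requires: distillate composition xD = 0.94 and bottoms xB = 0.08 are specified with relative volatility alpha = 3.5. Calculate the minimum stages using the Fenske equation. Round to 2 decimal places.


N_min = ln((xD*(1-xB))/(xB*(1-xD))) / ln(alpha)
Numerator inside ln: 0.8648 / 0.0048 = 180.166667
ln(180.166667) = 5.193882
ln(alpha) = ln(3.5) = 1.252763
N_min = 5.193882 / 1.252763 = 4.15


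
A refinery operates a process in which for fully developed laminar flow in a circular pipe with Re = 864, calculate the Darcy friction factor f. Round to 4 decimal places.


f = 64 / Re
f = 64 / 864
f = 0.0741


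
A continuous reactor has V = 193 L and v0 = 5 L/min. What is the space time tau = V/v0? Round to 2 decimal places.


tau = V / v0
tau = 193 / 5
tau = 38.60 min


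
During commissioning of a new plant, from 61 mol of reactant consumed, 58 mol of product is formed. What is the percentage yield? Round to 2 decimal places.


Yield = (moles product / moles consumed) * 100%
Yield = (58 / 61) * 100
Yield = 0.9508 * 100
Yield = 95.08%


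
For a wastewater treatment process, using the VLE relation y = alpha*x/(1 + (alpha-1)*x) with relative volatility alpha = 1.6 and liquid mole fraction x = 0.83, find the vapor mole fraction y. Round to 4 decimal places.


y = alpha*x / (1 + (alpha-1)*x)
y = 1.6*0.83 / (1 + (1.6-1)*0.83)
y = 1.328 / (1 + 0.498)
y = 1.328 / 1.498
y = 0.8865


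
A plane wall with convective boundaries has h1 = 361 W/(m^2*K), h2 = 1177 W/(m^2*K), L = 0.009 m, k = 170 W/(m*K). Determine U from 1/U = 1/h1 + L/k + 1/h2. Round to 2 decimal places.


1/U = 1/h1 + L/k + 1/h2
1/U = 1/361 + 0.009/170 + 1/1177
1/U = 0.0027700831 + 5.29412e-05 + 0.0008496177
1/U = 0.003672642
U = 272.28 W/(m^2*K)


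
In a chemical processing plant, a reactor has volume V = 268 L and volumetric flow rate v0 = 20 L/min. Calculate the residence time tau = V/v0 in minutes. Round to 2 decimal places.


tau = V / v0
tau = 268 / 20
tau = 13.40 min


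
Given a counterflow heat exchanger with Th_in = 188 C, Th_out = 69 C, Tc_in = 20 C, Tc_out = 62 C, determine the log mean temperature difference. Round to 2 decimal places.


dT1 = Th_in - Tc_out = 188 - 62 = 126
dT2 = Th_out - Tc_in = 69 - 20 = 49
LMTD = (dT1 - dT2) / ln(dT1/dT2)
LMTD = (126 - 49) / ln(126/49)
LMTD = 81.53 K


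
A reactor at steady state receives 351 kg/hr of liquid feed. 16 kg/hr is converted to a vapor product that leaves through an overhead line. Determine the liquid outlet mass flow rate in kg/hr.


Steady-state mass balance on the main outlet: F_out = F_in - F_removed
F_out = 351 - 16
F_out = 335 kg/hr


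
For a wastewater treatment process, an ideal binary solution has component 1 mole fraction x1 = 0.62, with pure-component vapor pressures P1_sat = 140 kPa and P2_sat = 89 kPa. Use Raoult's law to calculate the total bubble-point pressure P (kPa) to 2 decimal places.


P = x1*P1_sat + x2*P2_sat
x2 = 1 - x1 = 1 - 0.62 = 0.38
P = 0.62*140 + 0.38*89
P = 86.8 + 33.82
P = 120.62 kPa


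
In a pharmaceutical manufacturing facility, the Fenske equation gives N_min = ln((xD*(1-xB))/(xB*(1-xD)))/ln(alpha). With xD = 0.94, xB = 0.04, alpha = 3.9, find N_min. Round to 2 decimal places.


N_min = ln((xD*(1-xB))/(xB*(1-xD))) / ln(alpha)
Numerator inside ln: 0.9024 / 0.0024 = 376.0
ln(376.0) = 5.929589
ln(alpha) = ln(3.9) = 1.360977
N_min = 5.929589 / 1.360977 = 4.36


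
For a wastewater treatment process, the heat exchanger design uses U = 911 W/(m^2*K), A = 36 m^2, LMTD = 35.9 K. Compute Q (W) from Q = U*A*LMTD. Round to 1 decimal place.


Q = U * A * LMTD
Q = 911 * 36 * 35.9
Q = 1177376.4 W


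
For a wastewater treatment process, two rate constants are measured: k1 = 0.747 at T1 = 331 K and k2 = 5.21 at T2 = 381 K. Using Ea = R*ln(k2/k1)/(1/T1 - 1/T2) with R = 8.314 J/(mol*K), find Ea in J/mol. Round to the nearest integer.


Ea = R * ln(k2/k1) / (1/T1 - 1/T2)
ln(k2/k1) = ln(5.21/0.747) = 1.9422699
1/T1 - 1/T2 = 1/331 - 1/381 = 0.00039647612
Ea = 8.314 * 1.9422699 / 0.00039647612
Ea = 40729 J/mol


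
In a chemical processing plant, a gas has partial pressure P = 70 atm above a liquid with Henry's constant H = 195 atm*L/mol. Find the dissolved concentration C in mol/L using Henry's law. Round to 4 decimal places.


C = P / H
C = 70 / 195
C = 0.3590 mol/L


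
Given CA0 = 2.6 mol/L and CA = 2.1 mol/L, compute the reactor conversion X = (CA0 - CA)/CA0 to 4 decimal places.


X = (CA0 - CA) / CA0
X = (2.6 - 2.1) / 2.6
X = 0.5 / 2.6
X = 0.1923


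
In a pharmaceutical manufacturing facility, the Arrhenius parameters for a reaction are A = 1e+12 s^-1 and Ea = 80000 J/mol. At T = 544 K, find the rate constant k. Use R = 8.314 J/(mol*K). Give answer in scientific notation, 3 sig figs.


k = A * exp(-Ea/(R*T))
k = 1e+12 * exp(-80000 / (8.314 * 544))
k = 1e+12 * exp(-17.688095)
k = 2.08e+04


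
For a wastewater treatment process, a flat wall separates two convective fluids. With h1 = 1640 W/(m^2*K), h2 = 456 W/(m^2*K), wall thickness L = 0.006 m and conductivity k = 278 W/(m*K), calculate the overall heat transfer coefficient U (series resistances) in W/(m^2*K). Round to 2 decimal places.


1/U = 1/h1 + L/k + 1/h2
1/U = 1/1640 + 0.006/278 + 1/456
1/U = 0.0006097561 + 2.15827e-05 + 0.0021929825
1/U = 0.0028243213
U = 354.07 W/(m^2*K)


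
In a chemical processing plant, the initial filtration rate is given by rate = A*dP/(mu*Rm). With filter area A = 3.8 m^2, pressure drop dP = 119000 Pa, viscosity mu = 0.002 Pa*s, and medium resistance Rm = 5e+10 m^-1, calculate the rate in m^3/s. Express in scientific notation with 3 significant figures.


rate = A * dP / (mu * Rm)
rate = 3.8 * 119000 / (0.002 * 5e+10)
rate = 452200.0 / 1.000e+08
rate = 4.52e-03 m^3/s


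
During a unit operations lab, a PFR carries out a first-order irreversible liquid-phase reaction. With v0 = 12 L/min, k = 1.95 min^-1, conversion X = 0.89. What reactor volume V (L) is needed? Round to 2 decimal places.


V = (v0/k) * ln(1/(1-X))
V = (12/1.95) * ln(1/(1-0.89))
V = 6.153846 * ln(9.090909)
V = 6.153846 * 2.207275
V = 13.58 L
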